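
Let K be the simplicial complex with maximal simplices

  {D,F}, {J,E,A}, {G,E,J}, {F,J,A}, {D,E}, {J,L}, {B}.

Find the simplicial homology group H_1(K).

H_1 = Z.

We work with the vertex ordering A < B < D < E < F < G < J < L. The simplices of K, each written with vertices in increasing order, are:

  0-simplices (8): A, B, D, E, F, G, J, L
  1-simplices (10): AE, AF, AJ, DE, DF, EG, EJ, FJ, GJ, JL
  2-simplices (3): AEJ, AFJ, EGJ

so the chain groups are C_0 ≅ Z^8, C_1 ≅ Z^10, C_2 ≅ Z^3.

Boundary ∂_1: C_1 → C_0 is given by ∂[p,q] = [q] − [p]. For instance
  ∂GJ = J − G.
The resulting 8×10 matrix has rank 6, and its Smith normal form has invariant factors (1,1,1,1,1,1).

Boundary ∂_2: C_2 → C_1 sends each 2-simplex [p,q,r] to [q,r] − [p,r] + [p,q]. For instance
  ∂AEJ = EJ − AJ + AE,
  ∂AFJ = FJ − AJ + AF.
The resulting 10×3 matrix has rank 3, and its Smith normal form has invariant factors (1,1,1).

From H_k ≅ ker(∂_k) / im(∂_{k+1}) we obtain:

  H_1: rank ker ∂_1 − rank ∂_2 = (10 − 6) − 3 = 1, and the invariant factors of ∂_2 are all 1, so H_1 ≅ Z.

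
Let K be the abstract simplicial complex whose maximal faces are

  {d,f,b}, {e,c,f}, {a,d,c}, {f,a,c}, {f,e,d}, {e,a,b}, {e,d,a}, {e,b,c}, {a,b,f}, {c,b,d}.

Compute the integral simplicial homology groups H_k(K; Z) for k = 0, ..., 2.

H_0 = Z,  H_1 = Z/2,  H_2 = 0.

K has 6 vertices, 15 edges, 10 triangles.
rank ∂_0 = 0, rank ∂_1 = 5 ⇒ b_0 = 6 − 0 − 5 = 1; all invariant factors of ∂_1 are 1 so no torsion. So H_0 = Z.
rank ∂_1 = 5, rank ∂_2 = 10 ⇒ b_1 = 15 − 5 − 10 = 0; ∂_2 has invariant factor(s) [2] giving torsion. So H_1 = Z/2.
rank ∂_2 = 10, rank ∂_3 = 0 ⇒ b_2 = 10 − 10 − 0 = 0. So H_2 = 0.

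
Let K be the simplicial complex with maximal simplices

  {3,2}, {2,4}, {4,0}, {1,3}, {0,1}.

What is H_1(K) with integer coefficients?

H_1 = Z.

Order the vertices as 0 < 1 < 2 < 3 < 4. Listing each simplex with vertices in this order, K has dimension 1 with simplices:

  0-simplices (5): [0], [1], [2], [3], [4]
  1-simplices (5): [0,1], [0,4], [1,3], [2,3], [2,4]

Hence C_0 ≅ Z^5, C_1 ≅ Z^5.

Boundary ∂_1: C_1 → C_0 sends each edge [p,q] (with p < q) to q − p. For instance
  ∂[1,3] = [3] − [1].
As a 5×5 matrix over Z this has rank 4, with invariant factors (1,1,1,1).

Reading off H_k = ker ∂_k / im ∂_{k+1}:

  H_1: rank ker ∂_1 − rank ∂_2 = (5 − 4) − 0 = 1, and there is no ∂_2, so H_1 ≅ Z.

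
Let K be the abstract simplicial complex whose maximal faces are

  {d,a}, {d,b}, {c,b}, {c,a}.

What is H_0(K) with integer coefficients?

Take the total order a < b < c < d on the vertex set. Then K (dimension 1) consists of the simplices:

  0-simplices (4): a, b, c, d
  1-simplices (4): ac, ad, bc, bd

so the chain groups are C_0 ≅ Z^4, C_1 ≅ Z^4.

∂_1: C_1 → C_0 is given by ∂[p,q] = [q] − [p]. For instance
  ∂ad = d − a.
The resulting 4×4 matrix has rank 3, and its Smith normal form has invariant factors (1,1,1).

Reading off H_k = ker ∂_k / im ∂_{k+1}:

  H_0: rank C_0 − rank ∂_1 = 4 − 3 = 1, and the invariant factors of ∂_1 are all 1, so H_0 ≅ Z.

H_0 ≅ Z.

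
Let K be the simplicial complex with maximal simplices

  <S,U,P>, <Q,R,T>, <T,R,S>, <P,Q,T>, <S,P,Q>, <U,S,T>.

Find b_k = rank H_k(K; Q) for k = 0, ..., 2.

Order the vertices as P < Q < R < S < T < U. Listing each simplex with vertices in this order, K has dimension 2 with simplices:

  0-simplices (6): P, Q, R, S, T, U
  1-simplices (12): PQ, PS, PT, PU, QR, QS, QT, RS, RT, ST, SU, TU
  2-simplices (6): PQS, PQT, PSU, QRT, RST, STU

giving chain groups C_0 ≅ Z^6, C_1 ≅ Z^12, C_2 ≅ Z^6.

∂_1: C_1 → C_0 maps an edge to its endpoints' difference, ∂[p,q] = q − p. For instance
  ∂SU = U − S.
As a 6×12 matrix over Z this has rank 5, with invariant factors (1,1,1,1,1).

∂_2: C_2 → C_1 acts by ∂[p,q,r] = [q,r] − [p,r] + [p,q]. For instance
  ∂STU = TU − SU + ST,
  ∂RST = ST − RT + RS.
The resulting 12×6 matrix has rank 6, and its Smith normal form has invariant factors (1,1,1,1,1,1).

Computing H_k = (kernel of ∂_k) / (image of ∂_{k+1}):

  H_0: rank C_0 − rank ∂_1 = 6 − 5 = 1, and the invariant factors of ∂_1 are all 1, so H_0 ≅ Z.
  H_1: rank ker ∂_1 − rank ∂_2 = (12 − 5) − 6 = 1, and the invariant factors of ∂_2 are all 1, so H_1 ≅ Z.
  H_2: rank ker ∂_2 − rank ∂_3 = (6 − 6) − 0 = 0, and there is no ∂_3, so H_2 ≅ 0.

As a check, the Euler characteristic is 6 − 12 + 6 = 0, which agrees with 1 − 1 + 0 = 0.
(K is a triangulation of the cylinder S^1 x I.)

Hence the Betti numbers are b_0 = 1, b_1 = 1, b_2 = 0.

b_0 = 1, b_1 = 1, b_2 = 0.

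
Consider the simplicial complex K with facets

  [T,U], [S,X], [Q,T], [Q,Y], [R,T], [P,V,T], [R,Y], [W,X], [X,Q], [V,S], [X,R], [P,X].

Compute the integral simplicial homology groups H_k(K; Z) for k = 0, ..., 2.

Take the total order P < Q < R < S < T < U < V < W < X < Y on the vertex set. Then K (dimension 2) consists of the simplices:

  0-simplices (10): P, Q, R, S, T, U, V, W, X, Y
  1-simplices (14): PT, PV, PX, QT, QX, QY, RT, RX, RY, SV, SX, TU, TV, WX
  2-simplices (1): PTV

so the chain groups are C_0 ≅ Z^10, C_1 ≅ Z^14, C_2 ≅ Z^1.

∂_1: C_1 → C_0 is given by ∂[p,q] = [q] − [p]. For instance
  ∂TV = V − T.
This gives a 10×14 integer matrix of rank 9; reducing to Smith normal form yields diagonal entries (1,1,1,1,1,1,1,1,1).

Boundary ∂_2: C_2 → C_1 sends each 2-simplex [p,q,r] to [q,r] − [p,r] + [p,q]. For instance
  ∂PTV = TV − PV + PT.
The 14×1 boundary matrix has rank 1 and Smith normal form diag(1).

Now H_k = ker ∂_k / im ∂_{k+1}, so:

  H_0: rank C_0 − rank ∂_1 = 10 − 9 = 1, and the invariant factors of ∂_1 are all 1, so H_0 = Z.
  H_1: rank ker ∂_1 − rank ∂_2 = (14 − 9) − 1 = 4, and the invariant factors of ∂_2 are all 1, so H_1 = Z^4.
  H_2: rank ker ∂_2 − rank ∂_3 = (1 − 1) − 0 = 0, and there is no ∂_3, so H_2 = 0.

As a check, the Euler characteristic is 10 − 14 + 1 = -3, which agrees with 1 − 4 + 0 = -3.

H_0 = Z,  H_1 = Z^4,  H_2 = 0.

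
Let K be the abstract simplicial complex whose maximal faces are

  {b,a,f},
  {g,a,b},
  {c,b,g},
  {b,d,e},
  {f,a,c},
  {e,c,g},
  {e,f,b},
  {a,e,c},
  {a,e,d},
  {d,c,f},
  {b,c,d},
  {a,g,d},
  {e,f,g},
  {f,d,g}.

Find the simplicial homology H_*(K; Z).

Fix the vertex order a < b < c < d < e < f < g and write every simplex with vertices in increasing order. Then dim K = 2 and the simplices of K are:

  0-simplices (7): a, b, c, d, e, f, g
  1-simplices (21): ab, ac, ad, ae, af, ag, bc, bd, be, bf, bg, cd, ce, cf, cg, de, df, dg, ef, eg, fg
  2-simplices (14): abf, abg, ace, acf, ade, adg, bcd, bcg, bde, bef, cdf, ceg, dfg, efg

giving chain groups C_0 ≅ Z^7, C_1 ≅ Z^21, C_2 ≅ Z^14.

Boundary ∂_1: C_1 → C_0 maps an edge to its endpoints' difference, ∂[p,q] = q − p. For instance
  ∂bg = g − b.
The 7×21 boundary matrix has rank 6 and Smith normal form diag(1,1,1,1,1,1).

∂_2: C_2 → C_1 maps a triangle to the signed sum of its edges. For instance
  ∂efg = fg − eg + ef,
  ∂cdf = df − cf + cd.
The 21×14 boundary matrix has rank 13 and Smith normal form diag(1,1,1,1,1,1,1,1,1,1,1,1,1).

Now H_k = ker ∂_k / im ∂_{k+1}, so:

  H_0: rank C_0 − rank ∂_1 = 7 − 6 = 1, and the invariant factors of ∂_1 are all 1, so H_0 = Z.
  H_1: rank ker ∂_1 − rank ∂_2 = (21 − 6) − 13 = 2, and the invariant factors of ∂_2 are all 1, so H_1 = Z^2.
  H_2: rank ker ∂_2 − rank ∂_3 = (14 − 13) − 0 = 1, and there is no ∂_3, so H_2 = Z.

H_0 ≅ Z,  H_1 ≅ Z^2,  H_2 ≅ Z.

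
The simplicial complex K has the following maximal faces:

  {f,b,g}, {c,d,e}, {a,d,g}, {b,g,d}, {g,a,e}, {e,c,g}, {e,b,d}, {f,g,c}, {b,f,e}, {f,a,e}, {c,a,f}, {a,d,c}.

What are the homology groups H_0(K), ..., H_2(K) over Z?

H_0 = Z,  H_1 = Z_2,  H_2 = 0.

We work with the vertex ordering a < b < c < d < e < f < g. The simplices of K, each written with vertices in increasing order, are:

  0-simplices (7): a, b, c, d, e, f, g
  1-simplices (18): ac, ad, ae, af, ag, bd, be, bf, bg, cd, ce, cf, cg, de, dg, ef, eg, fg
  2-simplices (12): acd, acf, adg, aef, aeg, bde, bdg, bef, bfg, cde, ceg, cfg

giving chain groups C_0 ≅ Z^7, C_1 ≅ Z^18, C_2 ≅ Z^12.

Boundary ∂_1: C_1 → C_0 maps an edge to its endpoints' difference, ∂[p,q] = q − p.
The resulting 7×18 matrix has rank 6, and its Smith normal form has invariant factors (1,1,1,1,1,1).

∂_2: C_2 → C_1 maps a triangle to the signed sum of its edges. For instance
  ∂bef = ef − bf + be,
  ∂cfg = fg − cg + cf.
The 18×12 boundary matrix has rank 12 and Smith normal form diag(1,1,1,1,1,1,1,1,1,1,1,2).

Reading off H_k = ker ∂_k / im ∂_{k+1}:

  H_0: rank C_0 − rank ∂_1 = 7 − 6 = 1, and the invariant factors of ∂_1 are all 1, so H_0 = Z.
  H_1: rank ker ∂_1 − rank ∂_2 = (18 − 6) − 12 = 0, and ∂_2 has invariant factor 2 > 1, so H_1 = Z_2.
  H_2: rank ker ∂_2 − rank ∂_3 = (12 − 12) − 0 = 0, and there is no ∂_3, so H_2 = 0.

(K is a triangulation of the real projective plane RP^2.)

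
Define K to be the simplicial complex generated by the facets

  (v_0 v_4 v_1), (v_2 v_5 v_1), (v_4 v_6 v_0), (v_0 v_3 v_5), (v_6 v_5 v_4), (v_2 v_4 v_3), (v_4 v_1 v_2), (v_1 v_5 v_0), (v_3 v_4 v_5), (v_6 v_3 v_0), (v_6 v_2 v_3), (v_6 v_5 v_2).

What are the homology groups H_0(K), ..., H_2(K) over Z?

Order the vertices as v_0 < v_1 < v_2 < v_3 < v_4 < v_5 < v_6. Listing each simplex with vertices in this order, K has dimension 2 with simplices:

  0-simplices (7): [v_0], [v_1], [v_2], [v_3], [v_4], [v_5], [v_6]
  1-simplices (18): (18 of them)
  2-simplices (12): (12 of them)

so the chain groups are C_0 ≅ Z^7, C_1 ≅ Z^18, C_2 ≅ Z^12.

∂_1: C_1 → C_0 is given by ∂[p,q] = [q] − [p]. For instance
  ∂[v_2,v_3] = [v_3] − [v_2].
As a 7×18 matrix over Z this has rank 6, with invariant factors (1,1,1,1,1,1).

Boundary ∂_2: C_2 → C_1 sends each 2-simplex [p,q,r] to [q,r] − [p,r] + [p,q]. For instance
  ∂[v_1,v_2,v_4] = [v_2,v_4] − [v_1,v_4] + [v_1,v_2],
  ∂[v_0,v_3,v_5] = [v_3,v_5] − [v_0,v_5] + [v_0,v_3].
The resulting 18×12 matrix has rank 12, and its Smith normal form has invariant factors (1,1,1,1,1,1,1,1,1,1,1,2).

Reading off H_k = ker ∂_k / im ∂_{k+1}:

  H_0: rank C_0 − rank ∂_1 = 7 − 6 = 1, and the invariant factors of ∂_1 are all 1, so H_0 ≅ Z.
  H_1: rank ker ∂_1 − rank ∂_2 = (18 − 6) − 12 = 0, and ∂_2 has invariant factor 2 > 1, so H_1 ≅ Z_2.
  H_2: rank ker ∂_2 − rank ∂_3 = (12 − 12) − 0 = 0, and there is no ∂_3, so H_2 ≅ 0.

(K is a triangulation of the real projective plane RP^2.)

H_0 ≅ Z,  H_1 ≅ Z_2,  H_2 = 0.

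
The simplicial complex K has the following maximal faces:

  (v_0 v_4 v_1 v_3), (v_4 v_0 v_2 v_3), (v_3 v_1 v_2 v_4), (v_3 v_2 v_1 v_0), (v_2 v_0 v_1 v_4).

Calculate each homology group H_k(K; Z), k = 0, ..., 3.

We work with the vertex ordering v_0 < v_1 < v_2 < v_3 < v_4. The simplices of K, each written with vertices in increasing order, are:

  0-simplices (5): [v_0], [v_1], [v_2], [v_3], [v_4]
  1-simplices (10): [v_0,v_1], [v_0,v_2], [v_0,v_3], [v_0,v_4], [v_1,v_2], [v_1,v_3], [v_1,v_4], [v_2,v_3], [v_2,v_4], [v_3,v_4]
  2-simplices (10): [v_0,v_1,v_2], [v_0,v_1,v_3], [v_0,v_1,v_4], [v_0,v_2,v_3], [v_0,v_2,v_4], [v_0,v_3,v_4], [v_1,v_2,v_3], [v_1,v_2,v_4], [v_1,v_3,v_4], [v_2,v_3,v_4]
  3-simplices (5): [v_0,v_1,v_2,v_3], [v_0,v_1,v_2,v_4], [v_0,v_1,v_3,v_4], [v_0,v_2,v_3,v_4], [v_1,v_2,v_3,v_4]

so the chain groups are C_0 ≅ Z^5, C_1 ≅ Z^10, C_2 ≅ Z^10, C_3 ≅ Z^5.

∂_1: C_1 → C_0 sends each edge [p,q] (with p < q) to q − p. For instance
  ∂[v_1,v_4] = [v_4] − [v_1].
The resulting 5×10 matrix has rank 4, and its Smith normal form has invariant factors (1,1,1,1).

∂_2: C_2 → C_1 maps a triangle to the signed sum of its edges. For instance
  ∂[v_0,v_1,v_2] = [v_1,v_2] − [v_0,v_2] + [v_0,v_1],
  ∂[v_0,v_3,v_4] = [v_3,v_4] − [v_0,v_4] + [v_0,v_3].
The 10×10 boundary matrix has rank 6 and Smith normal form diag(1,1,1,1,1,1).

The boundary map ∂_3: C_3 → C_2 sends each 3-simplex σ to the alternating sum Σ_i (−1)^i (σ with its i-th vertex removed). For instance
  ∂[v_0,v_1,v_3,v_4] = [v_1,v_3,v_4] − [v_0,v_3,v_4] + [v_0,v_1,v_4] − [v_0,v_1,v_3],
  ∂[v_0,v_1,v_2,v_3] = [v_1,v_2,v_3] − [v_0,v_2,v_3] + [v_0,v_1,v_3] − [v_0,v_1,v_2].
The resulting 10×5 matrix has rank 4, and its Smith normal form has invariant factors (1,1,1,1).

Now H_k = ker ∂_k / im ∂_{k+1}, so:

  H_0: rank C_0 − rank ∂_1 = 5 − 4 = 1, and the invariant factors of ∂_1 are all 1, so H_0 ≅ Z.
  H_1: rank ker ∂_1 − rank ∂_2 = (10 − 4) − 6 = 0, and the invariant factors of ∂_2 are all 1, so H_1 ≅ 0.
  H_2: rank ker ∂_2 − rank ∂_3 = (10 − 6) − 4 = 0, and the invariant factors of ∂_3 are all 1, so H_2 ≅ 0.
  H_3: rank ker ∂_3 − rank ∂_4 = (5 − 4) − 0 = 1, and there is no ∂_4, so H_3 ≅ Z.

As a check, the Euler characteristic is 5 − 10 + 10 − 5 = 0, which agrees with 1 − 0 + 0 − 1 = 0.

H_0 ≅ Z,  H_1 = 0,  H_2 = 0,  H_3 ≅ Z.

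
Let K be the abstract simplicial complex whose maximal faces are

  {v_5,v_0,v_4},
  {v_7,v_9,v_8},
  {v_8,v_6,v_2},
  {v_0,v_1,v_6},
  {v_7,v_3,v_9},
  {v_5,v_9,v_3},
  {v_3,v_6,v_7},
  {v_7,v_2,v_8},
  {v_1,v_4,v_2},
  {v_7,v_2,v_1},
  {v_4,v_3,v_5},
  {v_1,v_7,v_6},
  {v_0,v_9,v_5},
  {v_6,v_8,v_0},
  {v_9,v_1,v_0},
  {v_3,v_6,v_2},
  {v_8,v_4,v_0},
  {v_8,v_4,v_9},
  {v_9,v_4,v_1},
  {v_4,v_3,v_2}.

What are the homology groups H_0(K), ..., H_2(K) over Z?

H_0 ≅ Z,  H_1 ≅ Z ⊕ Z/2,  H_2 = 0.

K has 10 vertices, 30 edges, 20 triangles.
rank ∂_0 = 0, rank ∂_1 = 9 ⇒ b_0 = 10 − 0 − 9 = 1; all invariant factors of ∂_1 are 1 so no torsion. So H_0 ≅ Z.
rank ∂_1 = 9, rank ∂_2 = 20 ⇒ b_1 = 30 − 9 − 20 = 1; ∂_2 has invariant factor(s) [2] giving torsion. So H_1 ≅ Z ⊕ Z/2.
rank ∂_2 = 20, rank ∂_3 = 0 ⇒ b_2 = 20 − 20 − 0 = 0. So H_2 ≅ 0.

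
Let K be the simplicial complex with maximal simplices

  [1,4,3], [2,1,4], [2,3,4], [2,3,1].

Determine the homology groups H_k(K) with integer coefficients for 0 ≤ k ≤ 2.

Order the vertices as 1 < 2 < 3 < 4. Listing each simplex with vertices in this order, K has dimension 2 with simplices:

  0-simplices (4): [1], [2], [3], [4]
  1-simplices (6): [1,2], [1,3], [1,4], [2,3], [2,4], [3,4]
  2-simplices (4): [1,2,3], [1,2,4], [1,3,4], [2,3,4]

Hence C_0 ≅ Z^4, C_1 ≅ Z^6, C_2 ≅ Z^4.

The boundary map ∂_1: C_1 → C_0 sends each edge [p,q] (with p < q) to q − p.
This gives a 4×6 integer matrix of rank 3; reducing to Smith normal form yields diagonal entries (1,1,1).

Boundary ∂_2: C_2 → C_1 acts by ∂[p,q,r] = [q,r] − [p,r] + [p,q]. For instance
  ∂[1,2,4] = [2,4] − [1,4] + [1,2],
  ∂[1,2,3] = [2,3] − [1,3] + [1,2].
As a 6×4 matrix over Z this has rank 3, with invariant factors (1,1,1).

Reading off H_k = ker ∂_k / im ∂_{k+1}:

  H_0: rank C_0 − rank ∂_1 = 4 − 3 = 1, and the invariant factors of ∂_1 are all 1, so H_0 ≅ Z.
  H_1: rank ker ∂_1 − rank ∂_2 = (6 − 3) − 3 = 0, and the invariant factors of ∂_2 are all 1, so H_1 ≅ 0.
  H_2: rank ker ∂_2 − rank ∂_3 = (4 − 3) − 0 = 1, and there is no ∂_3, so H_2 ≅ Z.

As a check, the Euler characteristic is 4 − 6 + 4 = 2, which agrees with 1 − 0 + 1 = 2.
(K is a triangulation of the 2-sphere S^2.)

H_0 = Z,  H_1 = 0,  H_2 = Z.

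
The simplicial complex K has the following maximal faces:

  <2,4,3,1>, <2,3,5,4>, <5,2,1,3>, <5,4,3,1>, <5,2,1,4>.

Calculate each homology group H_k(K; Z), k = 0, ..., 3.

H_0 ≅ Z,  H_1 = 0,  H_2 = 0,  H_3 ≅ Z.

Order the vertices as 1 < 2 < 3 < 4 < 5. Listing each simplex with vertices in this order, K has dimension 3 with simplices:

  0-simplices (5): [1], [2], [3], [4], [5]
  1-simplices (10): [1,2], [1,3], [1,4], [1,5], [2,3], [2,4], [2,5], [3,4], [3,5], [4,5]
  2-simplices (10): [1,2,3], [1,2,4], [1,2,5], [1,3,4], [1,3,5], [1,4,5], [2,3,4], [2,3,5], [2,4,5], [3,4,5]
  3-simplices (5): [1,2,3,4], [1,2,3,5], [1,2,4,5], [1,3,4,5], [2,3,4,5]

so the chain groups are C_0 ≅ Z^5, C_1 ≅ Z^10, C_2 ≅ Z^10, C_3 ≅ Z^5.

The boundary map ∂_1: C_1 → C_0 maps an edge to its endpoints' difference, ∂[p,q] = q − p.
This gives a 5×10 integer matrix of rank 4; reducing to Smith normal form yields diagonal entries (1,1,1,1).

The boundary map ∂_2: C_2 → C_1 acts by ∂[p,q,r] = [q,r] − [p,r] + [p,q]. For instance
  ∂[1,3,4] = [3,4] − [1,4] + [1,3],
  ∂[1,2,5] = [2,5] − [1,5] + [1,2].
As a 10×10 matrix over Z this has rank 6, with invariant factors (1,1,1,1,1,1).

The boundary map ∂_3: C_3 → C_2 sends each 3-simplex σ to the alternating sum Σ_i (−1)^i (σ with its i-th vertex removed). For instance
  ∂[2,3,4,5] = [3,4,5] − [2,4,5] + [2,3,5] − [2,3,4],
  ∂[1,2,3,5] = [2,3,5] − [1,3,5] + [1,2,5] − [1,2,3].
The 10×5 boundary matrix has rank 4 and Smith normal form diag(1,1,1,1).

Reading off H_k = ker ∂_k / im ∂_{k+1}:

  H_0: rank C_0 − rank ∂_1 = 5 − 4 = 1, and the invariant factors of ∂_1 are all 1, so H_0 ≅ Z.
  H_1: rank ker ∂_1 − rank ∂_2 = (10 − 4) − 6 = 0, and the invariant factors of ∂_2 are all 1, so H_1 ≅ 0.
  H_2: rank ker ∂_2 − rank ∂_3 = (10 − 6) − 4 = 0, and the invariant factors of ∂_3 are all 1, so H_2 ≅ 0.
  H_3: rank ker ∂_3 − rank ∂_4 = (5 − 4) − 0 = 1, and there is no ∂_4, so H_3 ≅ Z.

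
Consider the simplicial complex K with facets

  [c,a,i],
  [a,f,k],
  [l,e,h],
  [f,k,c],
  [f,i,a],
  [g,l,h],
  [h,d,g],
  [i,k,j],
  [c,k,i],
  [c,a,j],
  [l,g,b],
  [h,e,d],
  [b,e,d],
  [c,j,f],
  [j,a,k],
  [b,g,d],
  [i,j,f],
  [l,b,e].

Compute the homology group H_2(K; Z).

Take the total order a < b < c < d < e < f < g < h < i < j < k < l on the vertex set. Then K (dimension 2) consists of the simplices:

  0-simplices (12): a, b, c, d, e, f, g, h, i, j, k, l
  1-simplices (27): ac, af, ai, aj, ak, bd, be, bg, bl, cf, ci, cj, ck, de, dg, dh, eh, el, fi, fj, fk, gh, gl, hl, ij, ik, jk
  2-simplices (18): aci, acj, afi, afk, ajk, bde, bdg, bel, bgl, cfj, cfk, cik, deh, dgh, ehl, fij, ghl, ijk

giving chain groups C_0 ≅ Z^12, C_1 ≅ Z^27, C_2 ≅ Z^18.

∂_1: C_1 → C_0 is given by ∂[p,q] = [q] − [p]. For instance
  ∂el = l − e.
The 12×27 boundary matrix has rank 10 and Smith normal form diag(1,1,1,1,1,1,1,1,1,1).

Boundary ∂_2: C_2 → C_1 acts by ∂[p,q,r] = [q,r] − [p,r] + [p,q]. For instance
  ∂bel = el − bl + be,
  ∂deh = eh − dh + de.
As a 27×18 matrix over Z this has rank 17, with invariant factors (1,1,1,1,1,1,1,1,1,1,1,1,1,1,1,1,2).

Computing H_k = (kernel of ∂_k) / (image of ∂_{k+1}):

  H_2: rank ker ∂_2 − rank ∂_3 = (18 − 17) − 0 = 1, and there is no ∂_3, so H_2 = Z.

H_2 = Z.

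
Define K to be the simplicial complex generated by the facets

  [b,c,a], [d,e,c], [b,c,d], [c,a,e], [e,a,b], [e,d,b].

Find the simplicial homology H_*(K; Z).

We work with the vertex ordering a < b < c < d < e. The simplices of K, each written with vertices in increasing order, are:

  0-simplices (5): a, b, c, d, e
  1-simplices (9): ab, ac, ae, bc, bd, be, cd, ce, de
  2-simplices (6): abc, abe, ace, bcd, bde, cde

so the chain groups are C_0 ≅ Z^5, C_1 ≅ Z^9, C_2 ≅ Z^6.

∂_1: C_1 → C_0 is given by ∂[p,q] = [q] − [p].
As a 5×9 matrix over Z this has rank 4, with invariant factors (1,1,1,1).

∂_2: C_2 → C_1 acts by ∂[p,q,r] = [q,r] − [p,r] + [p,q]. For instance
  ∂ace = ce − ae + ac,
  ∂cde = de − ce + cd.
The resulting 9×6 matrix has rank 5, and its Smith normal form has invariant factors (1,1,1,1,1).

From H_k ≅ ker(∂_k) / im(∂_{k+1}) we obtain:

  H_0: rank C_0 − rank ∂_1 = 5 − 4 = 1, and the invariant factors of ∂_1 are all 1, so H_0 ≅ Z.
  H_1: rank ker ∂_1 − rank ∂_2 = (9 − 4) − 5 = 0, and the invariant factors of ∂_2 are all 1, so H_1 ≅ 0.
  H_2: rank ker ∂_2 − rank ∂_3 = (6 − 5) − 0 = 1, and there is no ∂_3, so H_2 ≅ Z.

H_0 ≅ Z,  H_1 = 0,  H_2 ≅ Z.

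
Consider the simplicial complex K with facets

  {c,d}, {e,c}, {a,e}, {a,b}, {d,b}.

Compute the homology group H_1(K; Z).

H_1 = Z.

Fix the vertex order a < b < c < d < e and write every simplex with vertices in increasing order. Then dim K = 1 and the simplices of K are:

  0-simplices (5): a, b, c, d, e
  1-simplices (5): ab, ae, bd, cd, ce

Hence C_0 ≅ Z^5, C_1 ≅ Z^5.

Boundary ∂_1: C_1 → C_0 sends each edge [p,q] (with p < q) to q − p. For instance
  ∂ab = b − a.
This gives a 5×5 integer matrix of rank 4; reducing to Smith normal form yields diagonal entries (1,1,1,1).

Computing H_k = (kernel of ∂_k) / (image of ∂_{k+1}):

  H_1: rank ker ∂_1 − rank ∂_2 = (5 − 4) − 0 = 1, and there is no ∂_2, so H_1 ≅ Z.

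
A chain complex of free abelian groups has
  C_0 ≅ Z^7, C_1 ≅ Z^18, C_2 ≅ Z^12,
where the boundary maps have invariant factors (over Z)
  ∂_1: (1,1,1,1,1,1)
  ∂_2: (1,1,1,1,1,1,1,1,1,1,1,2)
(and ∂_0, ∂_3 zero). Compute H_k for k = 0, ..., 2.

H_0: b_0 = 7 − 0 − 6 = 1; torsion from ∂_1 factors > 1: none. So H_0 ≅ Z.
H_1: b_1 = 18 − 6 − 12 = 0; torsion from ∂_2 factors > 1: [2]. So H_1 ≅ Z/2.
H_2: b_2 = 12 − 12 − 0 = 0; torsion from ∂_3 factors > 1: none. So H_2 ≅ 0.

H_0 ≅ Z,  H_1 ≅ Z/2,  H_2 = 0.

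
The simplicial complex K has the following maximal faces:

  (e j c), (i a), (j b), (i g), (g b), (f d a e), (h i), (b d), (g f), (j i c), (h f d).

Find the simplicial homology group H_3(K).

H_3 ≅ 0.

Order the vertices as a < b < c < d < e < f < g < h < i < j. Listing each simplex with vertices in this order, K has dimension 3 with simplices:

  0-simplices (10): a, b, c, d, e, f, g, h, i, j
  1-simplices (20): ad, ae, af, ai, bd, bg, bj, ce, ci, cj, de, df, dh, ef, ej, fg, fh, gi, hi, ij
  2-simplices (7): ade, adf, aef, cej, cij, def, dfh
  3-simplices (1): adef

so the chain groups are C_0 ≅ Z^10, C_1 ≅ Z^20, C_2 ≅ Z^7, C_3 ≅ Z^1.

The boundary map ∂_1: C_1 → C_0 maps an edge to its endpoints' difference, ∂[p,q] = q − p. For instance
  ∂ai = i − a.
This gives a 10×20 integer matrix of rank 9; reducing to Smith normal form yields diagonal entries (1,1,1,1,1,1,1,1,1).

Boundary ∂_2: C_2 → C_1 maps a triangle to the signed sum of its edges. For instance
  ∂cej = ej − cj + ce,
  ∂def = ef − df + de.
The 20×7 boundary matrix has rank 6 and Smith normal form diag(1,1,1,1,1,1).

Boundary ∂_3: C_3 → C_2 sends each 3-simplex σ to the alternating sum Σ_i (−1)^i (σ with its i-th vertex removed). For instance
  ∂adef = def − aef + adf − ade.
The 7×1 boundary matrix has rank 1 and Smith normal form diag(1).

Now H_k = ker ∂_k / im ∂_{k+1}, so:

  H_3: rank ker ∂_3 − rank ∂_4 = (1 − 1) − 0 = 0, and there is no ∂_4, so H_3 = 0.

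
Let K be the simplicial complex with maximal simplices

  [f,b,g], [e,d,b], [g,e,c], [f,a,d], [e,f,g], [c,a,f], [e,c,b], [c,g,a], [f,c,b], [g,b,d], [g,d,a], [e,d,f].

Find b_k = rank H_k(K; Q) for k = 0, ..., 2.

b_0 = 1, b_1 = 0, b_2 = 0.

Fix the vertex order a < b < c < d < e < f < g and write every simplex with vertices in increasing order. Then dim K = 2 and the simplices of K are:

  0-simplices (7): a, b, c, d, e, f, g
  1-simplices (18): ac, ad, af, ag, bc, bd, be, bf, bg, ce, cf, cg, de, df, dg, ef, eg, fg
  2-simplices (12): acf, acg, adf, adg, bce, bcf, bde, bdg, bfg, ceg, def, efg

giving chain groups C_0 ≅ Z^7, C_1 ≅ Z^18, C_2 ≅ Z^12.

The boundary map ∂_1: C_1 → C_0 is given by ∂[p,q] = [q] − [p]. For instance
  ∂ag = g − a.
As a 7×18 matrix over Z this has rank 6, with invariant factors (1,1,1,1,1,1).

Boundary ∂_2: C_2 → C_1 maps a triangle to the signed sum of its edges. For instance
  ∂acg = cg − ag + ac,
  ∂def = ef − df + de.
The resulting 18×12 matrix has rank 12, and its Smith normal form has invariant factors (1,1,1,1,1,1,1,1,1,1,1,2).

Computing H_k = (kernel of ∂_k) / (image of ∂_{k+1}):

  H_0: rank C_0 − rank ∂_1 = 7 − 6 = 1, and the invariant factors of ∂_1 are all 1, so H_0 = Z.
  H_1: rank ker ∂_1 − rank ∂_2 = (18 − 6) − 12 = 0, and ∂_2 has invariant factor 2 > 1, so H_1 = Z_2.
  H_2: rank ker ∂_2 − rank ∂_3 = (12 − 12) − 0 = 0, and there is no ∂_3, so H_2 = 0.

As a check, the Euler characteristic is 7 − 18 + 12 = 1, which agrees with 1 − 0 + 0 = 1.

Hence the Betti numbers are b_0 = 1, b_1 = 0, b_2 = 0.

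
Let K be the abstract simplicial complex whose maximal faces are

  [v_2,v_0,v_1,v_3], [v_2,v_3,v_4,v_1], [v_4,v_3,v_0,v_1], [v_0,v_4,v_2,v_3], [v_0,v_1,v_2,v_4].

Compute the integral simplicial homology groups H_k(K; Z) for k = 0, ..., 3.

H_0 = Z,  H_1 = 0,  H_2 = 0,  H_3 = Z.

Take the total order v_0 < v_1 < v_2 < v_3 < v_4 on the vertex set. Then K (dimension 3) consists of the simplices:

  0-simplices (5): [v_0], [v_1], [v_2], [v_3], [v_4]
  1-simplices (10): [v_0,v_1], [v_0,v_2], [v_0,v_3], [v_0,v_4], [v_1,v_2], [v_1,v_3], [v_1,v_4], [v_2,v_3], [v_2,v_4], [v_3,v_4]
  2-simplices (10): [v_0,v_1,v_2], [v_0,v_1,v_3], [v_0,v_1,v_4], [v_0,v_2,v_3], [v_0,v_2,v_4], [v_0,v_3,v_4], [v_1,v_2,v_3], [v_1,v_2,v_4], [v_1,v_3,v_4], [v_2,v_3,v_4]
  3-simplices (5): [v_0,v_1,v_2,v_3], [v_0,v_1,v_2,v_4], [v_0,v_1,v_3,v_4], [v_0,v_2,v_3,v_4], [v_1,v_2,v_3,v_4]

giving chain groups C_0 ≅ Z^5, C_1 ≅ Z^10, C_2 ≅ Z^10, C_3 ≅ Z^5.

Boundary ∂_1: C_1 → C_0 maps an edge to its endpoints' difference, ∂[p,q] = q − p. For instance
  ∂[v_2,v_4] = [v_4] − [v_2].
The 5×10 boundary matrix has rank 4 and Smith normal form diag(1,1,1,1).

Boundary ∂_2: C_2 → C_1 sends each 2-simplex [p,q,r] to [q,r] − [p,r] + [p,q]. For instance
  ∂[v_1,v_2,v_3] = [v_2,v_3] − [v_1,v_3] + [v_1,v_2],
  ∂[v_0,v_2,v_4] = [v_2,v_4] − [v_0,v_4] + [v_0,v_2].
The 10×10 boundary matrix has rank 6 and Smith normal form diag(1,1,1,1,1,1).

∂_3: C_3 → C_2 sends each 3-simplex σ to the alternating sum Σ_i (−1)^i (σ with its i-th vertex removed). For instance
  ∂[v_1,v_2,v_3,v_4] = [v_2,v_3,v_4] − [v_1,v_3,v_4] + [v_1,v_2,v_4] − [v_1,v_2,v_3],
  ∂[v_0,v_1,v_3,v_4] = [v_1,v_3,v_4] − [v_0,v_3,v_4] + [v_0,v_1,v_4] − [v_0,v_1,v_3].
The resulting 10×5 matrix has rank 4, and its Smith normal form has invariant factors (1,1,1,1).

Now H_k = ker ∂_k / im ∂_{k+1}, so:

  H_0: rank C_0 − rank ∂_1 = 5 − 4 = 1, and the invariant factors of ∂_1 are all 1, so H_0 = Z.
  H_1: rank ker ∂_1 − rank ∂_2 = (10 − 4) − 6 = 0, and the invariant factors of ∂_2 are all 1, so H_1 = 0.
  H_2: rank ker ∂_2 − rank ∂_3 = (10 − 6) − 4 = 0, and the invariant factors of ∂_3 are all 1, so H_2 = 0.
  H_3: rank ker ∂_3 − rank ∂_4 = (5 − 4) − 0 = 1, and there is no ∂_4, so H_3 = Z.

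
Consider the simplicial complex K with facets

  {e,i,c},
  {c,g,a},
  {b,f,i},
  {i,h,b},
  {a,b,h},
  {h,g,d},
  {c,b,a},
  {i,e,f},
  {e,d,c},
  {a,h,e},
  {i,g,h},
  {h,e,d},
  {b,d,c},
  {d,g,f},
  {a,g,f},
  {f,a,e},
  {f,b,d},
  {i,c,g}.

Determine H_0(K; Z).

We work with the vertex ordering a < b < c < d < e < f < g < h < i. The simplices of K, each written with vertices in increasing order, are:

  0-simplices (9): a, b, c, d, e, f, g, h, i
  1-simplices (27): ab, ac, ae, af, ag, ah, bc, bd, bf, bh, bi, cd, ce, cg, ci, de, df, dg, dh, ef, eh, ei, fg, fi, gh, gi, hi
  2-simplices (18): abc, abh, acg, aef, aeh, afg, bcd, bdf, bfi, bhi, cde, cei, cgi, deh, dfg, dgh, efi, ghi

Hence C_0 ≅ Z^9, C_1 ≅ Z^27, C_2 ≅ Z^18.

∂_1: C_1 → C_0 sends each edge [p,q] (with p < q) to q − p. For instance
  ∂bh = h − b.
The resulting 9×27 matrix has rank 8, and its Smith normal form has invariant factors (1,1,1,1,1,1,1,1).

Boundary ∂_2: C_2 → C_1 acts by ∂[p,q,r] = [q,r] − [p,r] + [p,q]. For instance
  ∂dfg = fg − dg + df,
  ∂bfi = fi − bi + bf.
The 27×18 boundary matrix has rank 17 and Smith normal form diag(1,1,1,1,1,1,1,1,1,1,1,1,1,1,1,1,1).

From H_k ≅ ker(∂_k) / im(∂_{k+1}) we obtain:

  H_0: rank C_0 − rank ∂_1 = 9 − 8 = 1, and the invariant factors of ∂_1 are all 1, so H_0 ≅ Z.

H_0 ≅ Z.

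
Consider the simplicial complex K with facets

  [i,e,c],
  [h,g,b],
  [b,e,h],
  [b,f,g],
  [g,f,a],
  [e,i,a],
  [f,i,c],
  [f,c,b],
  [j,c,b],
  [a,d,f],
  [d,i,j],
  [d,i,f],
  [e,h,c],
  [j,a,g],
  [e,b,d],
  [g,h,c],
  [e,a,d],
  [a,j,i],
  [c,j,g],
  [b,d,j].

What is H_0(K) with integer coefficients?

Fix the vertex order a < b < c < d < e < f < g < h < i < j and write every simplex with vertices in increasing order. Then dim K = 2 and the simplices of K are:

  0-simplices (10): a, b, c, d, e, f, g, h, i, j
  1-simplices (30): ad, ae, af, ag, ai, aj, bc, bd, be, bf, bg, bh, bj, ce, cf, cg, ch, ci, cj, de, df, di, dj, eh, ei, fg, fi, gh, gj, ij
  2-simplices (20): ade, adf, aei, afg, agj, aij, bcf, bcj, bde, bdj, beh, bfg, bgh, ceh, cei, cfi, cgh, cgj, dfi, dij

giving chain groups C_0 ≅ Z^10, C_1 ≅ Z^30, C_2 ≅ Z^20.

∂_1: C_1 → C_0 is given by ∂[p,q] = [q] − [p].
The 10×30 boundary matrix has rank 9 and Smith normal form diag(1,1,1,1,1,1,1,1,1).

The boundary map ∂_2: C_2 → C_1 maps a triangle to the signed sum of its edges. For instance
  ∂bfg = fg − bg + bf,
  ∂dij = ij − dj + di.
The resulting 30×20 matrix has rank 20, and its Smith normal form has invariant factors (1,1,1,1,1,1,1,1,1,1,1,1,1,1,1,1,1,1,1,2).

From H_k ≅ ker(∂_k) / im(∂_{k+1}) we obtain:

  H_0: rank C_0 − rank ∂_1 = 10 − 9 = 1, and the invariant factors of ∂_1 are all 1, so H_0 = Z.

H_0 = Z.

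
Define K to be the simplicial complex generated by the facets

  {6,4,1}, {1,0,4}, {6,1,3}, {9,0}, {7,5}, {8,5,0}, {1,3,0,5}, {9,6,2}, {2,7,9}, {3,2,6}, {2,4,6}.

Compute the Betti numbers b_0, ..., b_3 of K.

b_0 = 1, b_1 = 2, b_2 = 0, b_3 = 0.

Fix the vertex order 0 < 1 < 2 < 3 < 4 < 5 < 6 < 7 < 8 < 9 and write every simplex with vertices in increasing order. Then dim K = 3 and the simplices of K are:

  0-simplices (10): [0], [1], [2], [3], [4], [5], [6], [7], [8], [9]
  1-simplices (22): [0,1], [0,3], [0,4], [0,5], [0,8], [0,9], [1,3], [1,4], [1,5], [1,6], [2,3], [2,4], [2,6], [2,7], [2,9], [3,5], [3,6], [4,6], [5,7], [5,8], [6,9], [7,9]
  2-simplices (12): [0,1,3], [0,1,4], [0,1,5], [0,3,5], [0,5,8], [1,3,5], [1,3,6], [1,4,6], [2,3,6], [2,4,6], [2,6,9], [2,7,9]
  3-simplices (1): [0,1,3,5]

giving chain groups C_0 ≅ Z^10, C_1 ≅ Z^22, C_2 ≅ Z^12, C_3 ≅ Z^1.

Boundary ∂_1: C_1 → C_0 maps an edge to its endpoints' difference, ∂[p,q] = q − p.
The resulting 10×22 matrix has rank 9, and its Smith normal form has invariant factors (1,1,1,1,1,1,1,1,1).

Boundary ∂_2: C_2 → C_1 maps a triangle to the signed sum of its edges. For instance
  ∂[0,3,5] = [3,5] − [0,5] + [0,3],
  ∂[2,4,6] = [4,6] − [2,6] + [2,4].
As a 22×12 matrix over Z this has rank 11, with invariant factors (1,1,1,1,1,1,1,1,1,1,1).

∂_3: C_3 → C_2 sends each 3-simplex σ to the alternating sum Σ_i (−1)^i (σ with its i-th vertex removed). For instance
  ∂[0,1,3,5] = [1,3,5] − [0,3,5] + [0,1,5] − [0,1,3].
The resulting 12×1 matrix has rank 1, and its Smith normal form has invariant factors (1).

From H_k ≅ ker(∂_k) / im(∂_{k+1}) we obtain:

  H_0: rank C_0 − rank ∂_1 = 10 − 9 = 1, and the invariant factors of ∂_1 are all 1, so H_0 = Z.
  H_1: rank ker ∂_1 − rank ∂_2 = (22 − 9) − 11 = 2, and the invariant factors of ∂_2 are all 1, so H_1 = Z^2.
  H_2: rank ker ∂_2 − rank ∂_3 = (12 − 11) − 1 = 0, and the invariant factors of ∂_3 are all 1, so H_2 = 0.
  H_3: rank ker ∂_3 − rank ∂_4 = (1 − 1) − 0 = 0, and there is no ∂_4, so H_3 = 0.

Hence the Betti numbers are b_0 = 1, b_1 = 2, b_2 = 0, b_3 = 0.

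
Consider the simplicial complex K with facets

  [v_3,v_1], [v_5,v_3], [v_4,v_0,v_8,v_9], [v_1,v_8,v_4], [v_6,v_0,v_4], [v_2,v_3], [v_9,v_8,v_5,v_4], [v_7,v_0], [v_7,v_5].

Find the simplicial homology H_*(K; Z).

We work with the vertex ordering v_0 < v_1 < v_2 < v_3 < v_4 < v_5 < v_6 < v_7 < v_8 < v_9. The simplices of K, each written with vertices in increasing order, are:

  0-simplices (10): [v_0], [v_1], [v_2], [v_3], [v_4], [v_5], [v_6], [v_7], [v_8], [v_9]
  1-simplices (18): (18 of them)
  2-simplices (9): [v_0,v_4,v_6], [v_0,v_4,v_8], [v_0,v_4,v_9], [v_0,v_8,v_9], [v_1,v_4,v_8], [v_4,v_5,v_8], [v_4,v_5,v_9], [v_4,v_8,v_9], [v_5,v_8,v_9]
  3-simplices (2): [v_0,v_4,v_8,v_9], [v_4,v_5,v_8,v_9]

so the chain groups are C_0 ≅ Z^10, C_1 ≅ Z^18, C_2 ≅ Z^9, C_3 ≅ Z^2.

Boundary ∂_1: C_1 → C_0 maps an edge to its endpoints' difference, ∂[p,q] = q − p.
This gives a 10×18 integer matrix of rank 9; reducing to Smith normal form yields diagonal entries (1,1,1,1,1,1,1,1,1).

The boundary map ∂_2: C_2 → C_1 acts by ∂[p,q,r] = [q,r] − [p,r] + [p,q]. For instance
  ∂[v_5,v_8,v_9] = [v_8,v_9] − [v_5,v_9] + [v_5,v_8],
  ∂[v_4,v_5,v_9] = [v_5,v_9] − [v_4,v_9] + [v_4,v_5].
The resulting 18×9 matrix has rank 7, and its Smith normal form has invariant factors (1,1,1,1,1,1,1).

Boundary ∂_3: C_3 → C_2 sends each 3-simplex σ to the alternating sum Σ_i (−1)^i (σ with its i-th vertex removed). For instance
  ∂[v_4,v_5,v_8,v_9] = [v_5,v_8,v_9] − [v_4,v_8,v_9] + [v_4,v_5,v_9] − [v_4,v_5,v_8],
  ∂[v_0,v_4,v_8,v_9] = [v_4,v_8,v_9] − [v_0,v_8,v_9] + [v_0,v_4,v_9] − [v_0,v_4,v_8].
The resulting 9×2 matrix has rank 2, and its Smith normal form has invariant factors (1,1).

Computing H_k = (kernel of ∂_k) / (image of ∂_{k+1}):

  H_0: rank C_0 − rank ∂_1 = 10 − 9 = 1, and the invariant factors of ∂_1 are all 1, so H_0 ≅ Z.
  H_1: rank ker ∂_1 − rank ∂_2 = (18 − 9) − 7 = 2, and the invariant factors of ∂_2 are all 1, so H_1 ≅ Z^2.
  H_2: rank ker ∂_2 − rank ∂_3 = (9 − 7) − 2 = 0, and the invariant factors of ∂_3 are all 1, so H_2 ≅ 0.
  H_3: rank ker ∂_3 − rank ∂_4 = (2 − 2) − 0 = 0, and there is no ∂_4, so H_3 ≅ 0.

H_0 ≅ Z,  H_1 ≅ Z^2,  H_2 = 0,  H_3 = 0.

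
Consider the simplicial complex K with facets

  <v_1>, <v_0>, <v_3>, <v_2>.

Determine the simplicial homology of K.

Fix the vertex order v_0 < v_1 < v_2 < v_3 and write every simplex with vertices in increasing order. Then dim K = 0 and the simplices of K are:

  0-simplices (4): [v_0], [v_1], [v_2], [v_3]

giving chain groups C_0 ≅ Z^4.

From H_k ≅ ker(∂_k) / im(∂_{k+1}) we obtain:

  H_0: rank C_0 − rank ∂_1 = 4 − 0 = 4, and there is no ∂_1, so H_0 = Z^4.

(K is a triangulation of a set of 4 points.)

H_0 = Z^4.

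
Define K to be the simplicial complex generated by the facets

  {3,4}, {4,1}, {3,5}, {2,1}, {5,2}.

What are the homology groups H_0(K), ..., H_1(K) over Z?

H_0 = Z,  H_1 = Z.

Order the vertices as 1 < 2 < 3 < 4 < 5. Listing each simplex with vertices in this order, K has dimension 1 with simplices:

  0-simplices (5): [1], [2], [3], [4], [5]
  1-simplices (5): [1,2], [1,4], [2,5], [3,4], [3,5]

so the chain groups are C_0 ≅ Z^5, C_1 ≅ Z^5.

Boundary ∂_1: C_1 → C_0 sends each edge [p,q] (with p < q) to q − p.
As a 5×5 matrix over Z this has rank 4, with invariant factors (1,1,1,1).

Computing H_k = (kernel of ∂_k) / (image of ∂_{k+1}):

  H_0: rank C_0 − rank ∂_1 = 5 − 4 = 1, and the invariant factors of ∂_1 are all 1, so H_0 = Z.
  H_1: rank ker ∂_1 − rank ∂_2 = (5 − 4) − 0 = 1, and there is no ∂_2, so H_1 = Z.

As a check, the Euler characteristic is 5 − 5 = 0, which agrees with 1 − 1 = 0.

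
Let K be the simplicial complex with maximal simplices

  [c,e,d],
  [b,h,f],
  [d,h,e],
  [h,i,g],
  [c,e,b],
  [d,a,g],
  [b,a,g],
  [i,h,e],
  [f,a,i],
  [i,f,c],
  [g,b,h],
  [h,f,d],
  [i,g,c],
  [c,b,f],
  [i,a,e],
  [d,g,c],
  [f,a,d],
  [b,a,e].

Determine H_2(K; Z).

H_2 ≅ Z.

Fix the vertex order a < b < c < d < e < f < g < h < i and write every simplex with vertices in increasing order. Then dim K = 2 and the simplices of K are:

  0-simplices (9): a, b, c, d, e, f, g, h, i
  1-simplices (27): ab, ad, ae, af, ag, ai, bc, be, bf, bg, bh, cd, ce, cf, cg, ci, de, df, dg, dh, eh, ei, fh, fi, gh, gi, hi
  2-simplices (18): abe, abg, adf, adg, aei, afi, bce, bcf, bfh, bgh, cde, cdg, cfi, cgi, deh, dfh, ehi, ghi

so the chain groups are C_0 ≅ Z^9, C_1 ≅ Z^27, C_2 ≅ Z^18.

Boundary ∂_1: C_1 → C_0 maps an edge to its endpoints' difference, ∂[p,q] = q − p.
This gives a 9×27 integer matrix of rank 8; reducing to Smith normal form yields diagonal entries (1,1,1,1,1,1,1,1).

The boundary map ∂_2: C_2 → C_1 maps a triangle to the signed sum of its edges. For instance
  ∂afi = fi − ai + af,
  ∂cdg = dg − cg + cd.
As a 27×18 matrix over Z this has rank 17, with invariant factors (1,1,1,1,1,1,1,1,1,1,1,1,1,1,1,1,1).

Computing H_k = (kernel of ∂_k) / (image of ∂_{k+1}):

  H_2: rank ker ∂_2 − rank ∂_3 = (18 − 17) − 0 = 1, and there is no ∂_3, so H_2 = Z.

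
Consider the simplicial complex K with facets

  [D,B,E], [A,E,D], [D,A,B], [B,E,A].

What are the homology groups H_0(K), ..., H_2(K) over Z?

Take the total order A < B < D < E on the vertex set. Then K (dimension 2) consists of the simplices:

  0-simplices (4): A, B, D, E
  1-simplices (6): AB, AD, AE, BD, BE, DE
  2-simplices (4): ABD, ABE, ADE, BDE

so the chain groups are C_0 ≅ Z^4, C_1 ≅ Z^6, C_2 ≅ Z^4.

Boundary ∂_1: C_1 → C_0 is given by ∂[p,q] = [q] − [p].
The resulting 4×6 matrix has rank 3, and its Smith normal form has invariant factors (1,1,1).

The boundary map ∂_2: C_2 → C_1 sends each 2-simplex [p,q,r] to [q,r] − [p,r] + [p,q]. For instance
  ∂ADE = DE − AE + AD,
  ∂BDE = DE − BE + BD.
The 6×4 boundary matrix has rank 3 and Smith normal form diag(1,1,1).

From H_k ≅ ker(∂_k) / im(∂_{k+1}) we obtain:

  H_0: rank C_0 − rank ∂_1 = 4 − 3 = 1, and the invariant factors of ∂_1 are all 1, so H_0 = Z.
  H_1: rank ker ∂_1 − rank ∂_2 = (6 − 3) − 3 = 0, and the invariant factors of ∂_2 are all 1, so H_1 = 0.
  H_2: rank ker ∂_2 − rank ∂_3 = (4 − 3) − 0 = 1, and there is no ∂_3, so H_2 = Z.

H_0 = Z,  H_1 = 0,  H_2 = Z.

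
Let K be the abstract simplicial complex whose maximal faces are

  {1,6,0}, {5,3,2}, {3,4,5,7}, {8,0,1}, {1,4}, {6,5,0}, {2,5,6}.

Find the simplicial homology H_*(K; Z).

H_0 = Z,  H_1 = Z,  H_2 = 0,  H_3 = 0.

Order the vertices as 0 < 1 < 2 < 3 < 4 < 5 < 6 < 7 < 8. Listing each simplex with vertices in this order, K has dimension 3 with simplices:

  0-simplices (9): [0], [1], [2], [3], [4], [5], [6], [7], [8]
  1-simplices (17): [0,1], [0,5], [0,6], [0,8], [1,4], [1,6], [1,8], [2,3], [2,5], [2,6], [3,4], [3,5], [3,7], [4,5], [4,7], [5,6], [5,7]
  2-simplices (9): [0,1,6], [0,1,8], [0,5,6], [2,3,5], [2,5,6], [3,4,5], [3,4,7], [3,5,7], [4,5,7]
  3-simplices (1): [3,4,5,7]

so the chain groups are C_0 ≅ Z^9, C_1 ≅ Z^17, C_2 ≅ Z^9, C_3 ≅ Z^1.

∂_1: C_1 → C_0 maps an edge to its endpoints' difference, ∂[p,q] = q − p.
This gives a 9×17 integer matrix of rank 8; reducing to Smith normal form yields diagonal entries (1,1,1,1,1,1,1,1).

The boundary map ∂_2: C_2 → C_1 acts by ∂[p,q,r] = [q,r] − [p,r] + [p,q]. For instance
  ∂[3,4,5] = [4,5] − [3,5] + [3,4],
  ∂[4,5,7] = [5,7] − [4,7] + [4,5].
The 17×9 boundary matrix has rank 8 and Smith normal form diag(1,1,1,1,1,1,1,1).

The boundary map ∂_3: C_3 → C_2 sends each 3-simplex σ to the alternating sum Σ_i (−1)^i (σ with its i-th vertex removed). For instance
  ∂[3,4,5,7] = [4,5,7] − [3,5,7] + [3,4,7] − [3,4,5].
The resulting 9×1 matrix has rank 1, and its Smith normal form has invariant factors (1).

Computing H_k = (kernel of ∂_k) / (image of ∂_{k+1}):

  H_0: rank C_0 − rank ∂_1 = 9 − 8 = 1, and the invariant factors of ∂_1 are all 1, so H_0 ≅ Z.
  H_1: rank ker ∂_1 − rank ∂_2 = (17 − 8) − 8 = 1, and the invariant factors of ∂_2 are all 1, so H_1 ≅ Z.
  H_2: rank ker ∂_2 − rank ∂_3 = (9 − 8) − 1 = 0, and the invariant factors of ∂_3 are all 1, so H_2 ≅ 0.
  H_3: rank ker ∂_3 − rank ∂_4 = (1 − 1) − 0 = 0, and there is no ∂_4, so H_3 ≅ 0.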